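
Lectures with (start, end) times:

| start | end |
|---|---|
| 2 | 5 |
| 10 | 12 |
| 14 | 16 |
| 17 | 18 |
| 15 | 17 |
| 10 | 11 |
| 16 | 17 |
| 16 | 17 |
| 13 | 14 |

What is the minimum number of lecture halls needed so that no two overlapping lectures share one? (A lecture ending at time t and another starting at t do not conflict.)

starts: [2, 10, 10, 13, 14, 15, 16, 16, 17]
ends:   [5, 11, 12, 14, 16, 17, 17, 17, 18]
s2→1 e5→0 s10→1 s10→2 e11→1 e12→0 s13→1 e14→0 s14→1 s15→2 e16→1 s16→2 s16→3  — peak 3.

3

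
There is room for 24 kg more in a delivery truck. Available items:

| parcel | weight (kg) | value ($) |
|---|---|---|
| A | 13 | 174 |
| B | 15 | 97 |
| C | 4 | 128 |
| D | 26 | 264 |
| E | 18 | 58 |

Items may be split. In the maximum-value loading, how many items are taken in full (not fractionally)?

2

Order: C (128/4=32.00) > A (174/13=13.38) > D (264/26=10.15) > B (97/15=6.47) > E (58/18=3.22)
Fill: take C (4 @ 128) → take A (13 @ 174) → take 7/26 of D → 71.08; 24/24 used.
2 item(s) taken whole; one partial (take 7/26 of D).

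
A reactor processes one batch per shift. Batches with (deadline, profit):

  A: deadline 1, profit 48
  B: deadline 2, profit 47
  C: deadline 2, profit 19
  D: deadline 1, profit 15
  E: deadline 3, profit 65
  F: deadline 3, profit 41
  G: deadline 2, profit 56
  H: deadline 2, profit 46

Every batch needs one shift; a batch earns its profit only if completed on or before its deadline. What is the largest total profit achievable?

169

Take jobs in profit order; each goes to the latest open slot no later than its deadline.
Profit order: E=65 G=56 A=48 B=47 H=46 F=41 C=19 D=15
Assign: E→slot 3, G→slot 2, A→slot 1, B skipped, H skipped, F skipped, C skipped, D skipped.
Slots: [1:A] [2:G] [3:E]
Profit = 48 + 56 + 65 = 169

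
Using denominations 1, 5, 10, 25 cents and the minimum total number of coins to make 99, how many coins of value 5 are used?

0

Use the largest denomination that fits, subtract, and repeat.
99 − 3×25→24 − 2×10→4 − 4×1→0
Count of 5: 0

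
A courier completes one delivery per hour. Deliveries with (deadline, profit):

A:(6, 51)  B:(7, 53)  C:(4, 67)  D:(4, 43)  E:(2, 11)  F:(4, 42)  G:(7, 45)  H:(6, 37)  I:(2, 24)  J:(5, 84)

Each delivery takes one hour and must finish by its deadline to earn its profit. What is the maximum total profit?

By profit: J(d5,84), C(d4,67), B(d7,53), A(d6,51), G(d7,45), D(d4,43), F(d4,42), H(d6,37), I(d2,24), E(d2,11)
J→slot 5; C→slot 4; B→slot 7; A→slot 6; G→slot 3; D→slot 2; F→slot 1; H skipped; I skipped; E skipped.
Profit = 42 + 43 + 45 + 67 + 84 + 51 + 53 = 385

385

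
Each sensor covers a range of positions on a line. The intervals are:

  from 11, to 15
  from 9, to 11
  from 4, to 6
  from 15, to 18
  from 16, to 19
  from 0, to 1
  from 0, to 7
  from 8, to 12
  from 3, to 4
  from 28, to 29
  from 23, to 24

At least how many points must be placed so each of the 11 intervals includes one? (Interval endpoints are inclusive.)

6

Sorted: [0,1] [3,4] [4,6] [0,7] [9,11] [8,12] [11,15] [15,18] [16,19] [23,24] [28,29]
{[0,1]} hit by 1; {[3,4],[4,6],[0,7]} hit by 4; {[9,11],[8,12],[11,15]} hit by 11; {[15,18],[16,19]} hit by 18; {[23,24]} hit by 24; {[28,29]} hit by 29.
Points: 1, 4, 11, 18, 24, 29 (6 total).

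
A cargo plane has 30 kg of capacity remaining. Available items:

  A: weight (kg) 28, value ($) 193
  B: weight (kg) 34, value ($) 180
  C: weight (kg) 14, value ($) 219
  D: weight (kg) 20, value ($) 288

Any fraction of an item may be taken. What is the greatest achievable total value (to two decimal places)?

Sort by value per unit weight and fill in that order.
Order: C (219/14=15.64) > D (288/20=14.40) > A (193/28=6.89) > B (180/34=5.29)
Fill: take C (14 @ 219) → take 16/20 of D → 230.40; 30/30 used.
Total value = 449.40

449.40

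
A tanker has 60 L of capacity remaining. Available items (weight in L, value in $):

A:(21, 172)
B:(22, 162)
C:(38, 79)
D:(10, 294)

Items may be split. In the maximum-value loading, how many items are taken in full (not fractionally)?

3

Greedy by value/weight ratio, highest first.
Ratios (sorted): D 29.40, A 8.19, B 7.36, C 2.08
take D (10 @ 294); take A (21 @ 172); take B (22 @ 162); take 7/38 of C → 14.55. Capacity used 60/60.
3 item(s) taken whole; one partial (take 7/38 of C).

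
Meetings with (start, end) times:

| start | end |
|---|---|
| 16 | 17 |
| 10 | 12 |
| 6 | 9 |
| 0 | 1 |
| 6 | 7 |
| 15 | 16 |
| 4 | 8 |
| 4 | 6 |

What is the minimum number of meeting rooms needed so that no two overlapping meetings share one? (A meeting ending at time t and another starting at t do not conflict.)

starts: [0, 4, 4, 6, 6, 10, 15, 16]
ends:   [1, 6, 7, 8, 9, 12, 16, 17]
s0→1 e1→0 s4→1 s4→2 e6→1 s6→2 s6→3  — peak 3.

3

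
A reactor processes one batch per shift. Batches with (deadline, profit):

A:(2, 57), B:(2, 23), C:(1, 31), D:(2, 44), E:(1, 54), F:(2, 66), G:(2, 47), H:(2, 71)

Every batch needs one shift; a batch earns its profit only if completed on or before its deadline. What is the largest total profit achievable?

By profit: H(d2,71), F(d2,66), A(d2,57), E(d1,54), G(d2,47), D(d2,44), C(d1,31), B(d2,23)
H→slot 2; F→slot 1; A skipped; E skipped; G skipped; D skipped; C skipped; B skipped.
Profit = 66 + 71 = 137

137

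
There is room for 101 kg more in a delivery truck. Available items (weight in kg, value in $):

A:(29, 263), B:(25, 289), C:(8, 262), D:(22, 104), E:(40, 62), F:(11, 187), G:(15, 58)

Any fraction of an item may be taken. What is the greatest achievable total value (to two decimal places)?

Greedy by value/weight ratio, highest first.
Order: C (262/8=32.75) > F (187/11=17.00) > B (289/25=11.56) > A (263/29=9.07) > D (104/22=4.73) > G (58/15=3.87) > E (62/40=1.55)
Fill: take C (8 @ 262) → take F (11 @ 187) → take B (25 @ 289) → take A (29 @ 263) → take D (22 @ 104) → take 6/15 of G → 23.20; 101/101 used.
Total value = 1128.20

1128.20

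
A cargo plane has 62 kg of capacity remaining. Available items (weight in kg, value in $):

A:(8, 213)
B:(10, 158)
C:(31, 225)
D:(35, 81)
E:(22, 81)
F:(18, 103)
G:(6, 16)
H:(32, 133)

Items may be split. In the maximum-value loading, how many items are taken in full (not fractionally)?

3

Ratios (sorted): A 26.62, B 15.80, C 7.26, F 5.72, H 4.16, E 3.68, G 2.67, D 2.31
take A (8 @ 213); take B (10 @ 158); take C (31 @ 225); take 13/18 of F → 74.39. Capacity used 62/62.
3 item(s) taken whole; one partial (take 13/18 of F).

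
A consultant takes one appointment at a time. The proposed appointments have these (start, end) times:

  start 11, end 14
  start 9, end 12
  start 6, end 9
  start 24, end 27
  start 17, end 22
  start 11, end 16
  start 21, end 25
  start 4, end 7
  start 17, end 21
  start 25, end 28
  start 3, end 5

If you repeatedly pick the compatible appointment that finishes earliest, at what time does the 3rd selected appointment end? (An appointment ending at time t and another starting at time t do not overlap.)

12

Sorted by end: (3,5)  (4,7)  (6,9)  (9,12)  (11,14)  (11,16)  (17,21)  (17,22)  (21,25)  (24,27)  (25,28)
take (3,5); take (6,9); take (9,12); skip (11,14); skip (11,16); take (17,21); take (21,25); skip (24,27); take (25,28).
Selected: (3,5) (6,9) (9,12) (17,21) (21,25) (25,28)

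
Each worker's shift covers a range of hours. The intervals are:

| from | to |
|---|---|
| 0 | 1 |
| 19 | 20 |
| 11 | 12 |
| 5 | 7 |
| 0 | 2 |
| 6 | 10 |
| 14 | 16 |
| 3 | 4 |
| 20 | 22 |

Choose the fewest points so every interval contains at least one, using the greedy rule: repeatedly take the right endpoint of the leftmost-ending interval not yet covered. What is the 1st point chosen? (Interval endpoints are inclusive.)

1

By right end: [0,1]  [0,2]  [3,4]  [5,7]  [6,10]  [11,12]  [14,16]  [19,20]  [20,22]
[0,1] uncovered → point at 1; [3,4] uncovered → point at 4; [5,7] uncovered → point at 7; [11,12] uncovered → point at 12; [14,16] uncovered → point at 16; [19,20] uncovered → point at 20.
Points: 1, 4, 7, 12, 16, 20 (6 total).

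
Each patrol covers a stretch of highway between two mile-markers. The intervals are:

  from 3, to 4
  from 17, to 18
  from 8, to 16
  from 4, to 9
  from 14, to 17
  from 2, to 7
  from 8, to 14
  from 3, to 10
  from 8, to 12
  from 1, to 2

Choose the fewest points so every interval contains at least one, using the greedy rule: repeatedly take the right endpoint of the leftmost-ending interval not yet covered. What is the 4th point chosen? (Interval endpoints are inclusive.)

17

By right end: [1,2]  [3,4]  [2,7]  [4,9]  [3,10]  [8,12]  [8,14]  [8,16]  [14,17]  [17,18]
[1,2] uncovered → point at 2; [3,4] uncovered → point at 4; [8,12] uncovered → point at 12; [14,17] uncovered → point at 17.
Points: 2, 4, 12, 17 (4 total).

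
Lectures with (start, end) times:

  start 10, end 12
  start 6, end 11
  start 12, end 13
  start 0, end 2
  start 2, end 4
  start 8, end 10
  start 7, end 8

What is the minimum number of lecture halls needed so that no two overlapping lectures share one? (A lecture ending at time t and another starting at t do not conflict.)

2

Events (time:±→running): 0:+→1 2:-→0 2:+→1 4:-→0 6:+→1 7:+→2 … peak 2.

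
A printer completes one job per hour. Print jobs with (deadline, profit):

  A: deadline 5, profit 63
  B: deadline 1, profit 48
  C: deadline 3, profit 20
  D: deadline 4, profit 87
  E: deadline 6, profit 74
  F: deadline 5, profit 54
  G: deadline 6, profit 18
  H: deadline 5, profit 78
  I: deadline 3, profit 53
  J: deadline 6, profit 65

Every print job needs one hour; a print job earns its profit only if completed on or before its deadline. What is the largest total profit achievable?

421

Profit order: D=87 H=78 E=74 J=65 A=63 F=54 I=53 B=48 C=20 G=18
Assign: D→slot 4, H→slot 5, E→slot 6, J→slot 3, A→slot 2, F→slot 1, I skipped, B skipped, C skipped, G skipped.
Slots: [1:F] [2:A] [3:J] [4:D] [5:H] [6:E]
Profit = 54 + 63 + 65 + 87 + 78 + 74 = 421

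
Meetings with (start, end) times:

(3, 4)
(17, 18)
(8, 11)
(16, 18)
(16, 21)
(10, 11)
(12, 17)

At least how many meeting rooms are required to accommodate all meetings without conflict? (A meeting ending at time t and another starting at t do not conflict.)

The answer is the maximum number of intervals overlapping at any instant.
Events (time:±→running): 3:+→1 4:-→0 8:+→1 10:+→2 11:-→1 11:-→0 12:+→1 16:+→2 16:+→3 … peak 3.

3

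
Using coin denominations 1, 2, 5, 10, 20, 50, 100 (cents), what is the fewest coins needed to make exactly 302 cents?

302 − 3×100→2 − 1×2→0
Total coins = 3 + 1 = 4

4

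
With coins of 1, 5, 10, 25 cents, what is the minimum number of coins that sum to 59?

7

Use the largest denomination that fits, subtract, and repeat.
59 = 2×25 + 1×5 + 4×1
Total coins = 2 + 1 + 4 = 7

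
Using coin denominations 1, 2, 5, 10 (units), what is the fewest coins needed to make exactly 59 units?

Greedy: take as many of the largest coin as possible, then repeat with the remainder.
59 = 5×10 + 1×5 + 2×2
Total coins = 5 + 1 + 2 = 8

8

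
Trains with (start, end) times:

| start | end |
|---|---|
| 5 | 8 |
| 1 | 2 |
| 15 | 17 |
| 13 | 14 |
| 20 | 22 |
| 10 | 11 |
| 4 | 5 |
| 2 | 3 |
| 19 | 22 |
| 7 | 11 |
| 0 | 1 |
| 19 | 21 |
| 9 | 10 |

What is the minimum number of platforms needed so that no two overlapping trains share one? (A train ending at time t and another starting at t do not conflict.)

3

Count concurrent intervals with a sweep; the peak is the room count.
starts: [0, 1, 2, 4, 5, 7, 9, 10, 13, 15, 19, 19, 20]
ends:   [1, 2, 3, 5, 8, 10, 11, 11, 14, 17, 21, 22, 22]
s0→1 e1→0 s1→1 e2→0 s2→1 e3→0 s4→1 e5→0 s5→1 s7→2 e8→1 s9→2 e10→1 s10→2 e11→1 e11→0 s13→1 e14→0 s15→1 e17→0 s19→1 s19→2 s20→3  — peak 3.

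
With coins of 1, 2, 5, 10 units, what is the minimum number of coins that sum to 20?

20 − 2×10→0
Total coins = 2 = 2

2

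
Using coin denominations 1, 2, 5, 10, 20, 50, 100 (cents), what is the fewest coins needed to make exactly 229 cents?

Greedy: take as many of the largest coin as possible, then repeat with the remainder.
229 − 2×100→29 − 1×20→9 − 1×5→4 − 2×2→0
Total coins = 2 + 1 + 1 + 2 = 6

6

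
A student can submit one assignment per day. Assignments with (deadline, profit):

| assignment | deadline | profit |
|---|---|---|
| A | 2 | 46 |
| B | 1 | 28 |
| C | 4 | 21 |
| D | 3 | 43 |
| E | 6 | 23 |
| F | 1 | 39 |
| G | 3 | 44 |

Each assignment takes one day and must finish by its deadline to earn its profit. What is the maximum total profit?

177

Take jobs in profit order; each goes to the latest open slot no later than its deadline.
By profit: A(d2,46), G(d3,44), D(d3,43), F(d1,39), B(d1,28), E(d6,23), C(d4,21)
A→slot 2; G→slot 3; D→slot 1; F skipped; B skipped; E→slot 6; C→slot 4.
Profit = 43 + 46 + 44 + 21 + 23 = 177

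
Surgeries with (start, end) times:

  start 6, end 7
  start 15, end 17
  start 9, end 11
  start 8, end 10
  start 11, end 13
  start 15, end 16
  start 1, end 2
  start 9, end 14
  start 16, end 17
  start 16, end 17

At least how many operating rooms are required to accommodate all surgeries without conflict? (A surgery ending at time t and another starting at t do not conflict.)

3

The answer is the maximum number of intervals overlapping at any instant.
starts: [1, 6, 8, 9, 9, 11, 15, 15, 16, 16]
ends:   [2, 7, 10, 11, 13, 14, 16, 17, 17, 17]
s1→1 e2→0 s6→1 e7→0 s8→1 s9→2 s9→3  — peak 3.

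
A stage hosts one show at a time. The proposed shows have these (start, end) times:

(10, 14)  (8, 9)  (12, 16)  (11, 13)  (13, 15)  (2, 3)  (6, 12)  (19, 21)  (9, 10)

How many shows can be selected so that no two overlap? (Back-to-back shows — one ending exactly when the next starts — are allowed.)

6

By end time: (2,3), (8,9), (9,10), (6,12), (11,13), (10,14), (13,15), (12,16), (19,21).
Pick (2,3); next start ≥ 3 → (8,9); next start ≥ 9 → (9,10); next start ≥ 10 → (11,13); next start ≥ 13 → (13,15); next start ≥ 15 → (19,21).
Selected 6 shows.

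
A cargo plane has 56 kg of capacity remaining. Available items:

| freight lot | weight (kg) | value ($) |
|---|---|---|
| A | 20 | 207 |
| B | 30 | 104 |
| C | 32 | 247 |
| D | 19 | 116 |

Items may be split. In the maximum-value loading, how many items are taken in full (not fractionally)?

2

Greedy by value/weight ratio, highest first.
Order: A (207/20=10.35) > C (247/32=7.72) > D (116/19=6.11) > B (104/30=3.47)
Fill: take A (20 @ 207) → take C (32 @ 247) → take 4/19 of D → 24.42; 56/56 used.
2 item(s) taken whole; one partial (take 4/19 of D).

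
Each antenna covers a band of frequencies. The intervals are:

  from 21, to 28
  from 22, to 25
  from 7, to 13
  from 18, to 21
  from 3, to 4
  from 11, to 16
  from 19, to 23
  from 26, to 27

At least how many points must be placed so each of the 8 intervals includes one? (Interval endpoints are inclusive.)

Sort by right endpoint; whenever an interval is uncovered, place a point at its right end.
By right end: [3,4]  [7,13]  [11,16]  [18,21]  [19,23]  [22,25]  [26,27]  [21,28]
[3,4] uncovered → point at 4; [7,13] uncovered → point at 13; [18,21] uncovered → point at 21; [22,25] uncovered → point at 25; [26,27] uncovered → point at 27.
Points: 4, 13, 21, 25, 27 (5 total).

5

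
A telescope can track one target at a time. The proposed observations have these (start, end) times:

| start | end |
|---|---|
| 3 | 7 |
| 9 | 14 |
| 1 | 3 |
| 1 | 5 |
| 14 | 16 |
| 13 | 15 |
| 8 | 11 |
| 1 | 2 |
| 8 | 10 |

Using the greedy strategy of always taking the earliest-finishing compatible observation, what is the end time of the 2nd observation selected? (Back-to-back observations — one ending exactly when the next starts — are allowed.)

Sorted by end: (1,2)  (1,3)  (1,5)  (3,7)  (8,10)  (8,11)  (9,14)  (13,15)  (14,16)
take (1,2); skip (1,3); skip (1,5); take (3,7); take (8,10); skip (9,14); take (13,15); skip (14,16).
Selected: (1,2) (3,7) (8,10) (13,15)

7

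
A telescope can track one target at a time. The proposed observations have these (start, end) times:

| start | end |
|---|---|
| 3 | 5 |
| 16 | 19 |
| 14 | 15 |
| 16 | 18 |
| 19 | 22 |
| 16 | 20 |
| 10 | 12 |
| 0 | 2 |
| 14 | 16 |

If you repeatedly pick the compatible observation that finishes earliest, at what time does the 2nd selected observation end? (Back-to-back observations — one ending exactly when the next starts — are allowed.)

By end time: (0,2), (3,5), (10,12), (14,15), (14,16), (16,18), (16,19), (16,20), (19,22).
Pick (0,2); next start ≥ 2 → (3,5); next start ≥ 5 → (10,12); next start ≥ 12 → (14,15); next start ≥ 15 → (16,18); next start ≥ 18 → (19,22).
Selected: (0,2) (3,5) (10,12) (14,15) (16,18) (19,22)

5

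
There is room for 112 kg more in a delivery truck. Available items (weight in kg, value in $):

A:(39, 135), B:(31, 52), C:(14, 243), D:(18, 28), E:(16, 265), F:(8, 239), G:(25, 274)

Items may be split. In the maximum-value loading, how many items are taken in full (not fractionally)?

5

Ratios (sorted): F 29.88, C 17.36, E 16.56, G 10.96, A 3.46, B 1.68, D 1.56
take F (8 @ 239); take C (14 @ 243); take E (16 @ 265); take G (25 @ 274); take A (39 @ 135); take 10/31 of B → 16.77. Capacity used 112/112.
5 item(s) taken whole; one partial (take 10/31 of B).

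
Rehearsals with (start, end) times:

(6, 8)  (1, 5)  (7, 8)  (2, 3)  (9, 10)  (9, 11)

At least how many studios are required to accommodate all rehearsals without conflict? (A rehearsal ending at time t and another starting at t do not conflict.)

2

Events (time:±→running): 1:+→1 2:+→2 … peak 2.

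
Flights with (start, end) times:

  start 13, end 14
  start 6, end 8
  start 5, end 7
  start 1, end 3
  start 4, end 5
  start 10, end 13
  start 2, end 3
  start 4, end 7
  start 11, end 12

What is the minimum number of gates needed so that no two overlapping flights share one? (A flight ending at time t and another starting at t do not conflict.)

Count concurrent intervals with a sweep; the peak is the room count.
starts: [1, 2, 4, 4, 5, 6, 10, 11, 13]
ends:   [3, 3, 5, 7, 7, 8, 12, 13, 14]
s1→1 s2→2 e3→1 e3→0 s4→1 s4→2 e5→1 s5→2 s6→3  — peak 3.

3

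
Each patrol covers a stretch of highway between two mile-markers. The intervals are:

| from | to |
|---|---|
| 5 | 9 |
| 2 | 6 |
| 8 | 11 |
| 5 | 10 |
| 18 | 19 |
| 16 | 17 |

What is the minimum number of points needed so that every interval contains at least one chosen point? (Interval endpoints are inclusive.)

Sorted: [2,6] [5,9] [5,10] [8,11] [16,17] [18,19]
{[2,6],[5,9],[5,10]} hit by 6; {[8,11]} hit by 11; {[16,17]} hit by 17; {[18,19]} hit by 19.
Points: 6, 11, 17, 19 (4 total).

4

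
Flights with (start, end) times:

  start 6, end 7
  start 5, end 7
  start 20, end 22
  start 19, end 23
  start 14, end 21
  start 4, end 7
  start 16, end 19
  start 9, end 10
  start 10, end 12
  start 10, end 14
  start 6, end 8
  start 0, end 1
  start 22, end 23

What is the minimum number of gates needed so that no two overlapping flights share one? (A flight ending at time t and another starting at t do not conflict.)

4

Count concurrent intervals with a sweep; the peak is the room count.
starts: [0, 4, 5, 6, 6, 9, 10, 10, 14, 16, 19, 20, 22]
ends:   [1, 7, 7, 7, 8, 10, 12, 14, 19, 21, 22, 23, 23]
s0→1 e1→0 s4→1 s5→2 s6→3 s6→4  — peak 4.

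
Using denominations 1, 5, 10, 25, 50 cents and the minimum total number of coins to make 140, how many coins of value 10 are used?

140 − 2×50→40 − 1×25→15 − 1×10→5 − 1×5→0
Count of 10: 1

1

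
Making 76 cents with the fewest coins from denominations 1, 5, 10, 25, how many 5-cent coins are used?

0

Use the largest denomination that fits, subtract, and repeat.
76 − 3×25→1 − 1×1→0
Count of 5: 0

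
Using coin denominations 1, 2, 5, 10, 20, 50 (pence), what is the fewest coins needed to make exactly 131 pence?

5

Greedy: take as many of the largest coin as possible, then repeat with the remainder.
131 = 2×50 + 1×20 + 1×10 + 1×1
Total coins = 2 + 1 + 1 + 1 = 5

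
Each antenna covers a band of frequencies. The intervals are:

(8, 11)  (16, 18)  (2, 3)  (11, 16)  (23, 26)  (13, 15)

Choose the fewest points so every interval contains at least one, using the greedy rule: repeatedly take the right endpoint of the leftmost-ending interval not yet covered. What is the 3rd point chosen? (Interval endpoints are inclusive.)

15

By right end: [2,3]  [8,11]  [13,15]  [11,16]  [16,18]  [23,26]
[2,3] uncovered → point at 3; [8,11] uncovered → point at 11; [13,15] uncovered → point at 15; [16,18] uncovered → point at 18; [23,26] uncovered → point at 26.
Points: 3, 11, 15, 18, 26 (5 total).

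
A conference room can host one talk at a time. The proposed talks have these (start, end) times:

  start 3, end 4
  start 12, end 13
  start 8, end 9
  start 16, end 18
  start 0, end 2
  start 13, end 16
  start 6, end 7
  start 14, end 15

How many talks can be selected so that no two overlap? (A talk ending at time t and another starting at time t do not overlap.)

7

By end time: (0,2), (3,4), (6,7), (8,9), (12,13), (14,15), (13,16), (16,18).
Pick (0,2); next start ≥ 2 → (3,4); next start ≥ 4 → (6,7); next start ≥ 7 → (8,9); next start ≥ 9 → (12,13); next start ≥ 13 → (14,15); next start ≥ 15 → (16,18).
Selected 7 talks.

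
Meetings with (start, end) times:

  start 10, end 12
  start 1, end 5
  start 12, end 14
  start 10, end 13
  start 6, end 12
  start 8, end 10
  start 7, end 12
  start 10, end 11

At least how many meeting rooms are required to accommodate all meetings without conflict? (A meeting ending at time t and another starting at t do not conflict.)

5

Count concurrent intervals with a sweep; the peak is the room count.
starts: [1, 6, 7, 8, 10, 10, 10, 12]
ends:   [5, 10, 11, 12, 12, 12, 13, 14]
s1→1 e5→0 s6→1 s7→2 s8→3 e10→2 s10→3 s10→4 s10→5  — peak 5.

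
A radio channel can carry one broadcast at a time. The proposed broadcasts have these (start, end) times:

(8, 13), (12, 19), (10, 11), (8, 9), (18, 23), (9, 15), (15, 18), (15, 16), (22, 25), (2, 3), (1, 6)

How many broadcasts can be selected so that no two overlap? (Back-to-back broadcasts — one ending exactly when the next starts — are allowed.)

Sorted by end: (2,3)  (1,6)  (8,9)  (10,11)  (8,13)  (9,15)  (15,16)  (15,18)  (12,19)  (18,23)  (22,25)
take (2,3); skip (1,6); take (8,9); take (10,11); skip (9,15); take (15,16); skip (15,18); take (18,23); skip (22,25).
Selected 5 broadcasts.

5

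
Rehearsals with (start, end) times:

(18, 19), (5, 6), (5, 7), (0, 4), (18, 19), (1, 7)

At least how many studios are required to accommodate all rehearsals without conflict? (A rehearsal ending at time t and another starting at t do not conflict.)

The answer is the maximum number of intervals overlapping at any instant.
starts: [0, 1, 5, 5, 18, 18]
ends:   [4, 6, 7, 7, 19, 19]
s0→1 s1→2 e4→1 s5→2 s5→3  — peak 3.

3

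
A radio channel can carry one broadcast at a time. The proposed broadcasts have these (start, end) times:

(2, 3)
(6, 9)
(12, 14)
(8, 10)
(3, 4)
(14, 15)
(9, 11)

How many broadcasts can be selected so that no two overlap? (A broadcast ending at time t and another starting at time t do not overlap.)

6

Greedy by earliest finish: after sorting by end time, pick each interval compatible with the last pick.
By end time: (2,3), (3,4), (6,9), (8,10), (9,11), (12,14), (14,15).
Pick (2,3); next start ≥ 3 → (3,4); next start ≥ 4 → (6,9); next start ≥ 9 → (9,11); next start ≥ 11 → (12,14); next start ≥ 14 → (14,15).
Selected 6 broadcasts.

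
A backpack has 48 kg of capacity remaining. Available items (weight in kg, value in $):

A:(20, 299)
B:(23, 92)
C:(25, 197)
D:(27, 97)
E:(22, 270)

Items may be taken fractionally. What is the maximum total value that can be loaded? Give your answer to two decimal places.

616.28

Sort by value per unit weight and fill in that order.
Order: A (299/20=14.95) > E (270/22=12.27) > C (197/25=7.88) > B (92/23=4.00) > D (97/27=3.59)
Fill: take A (20 @ 299) → take E (22 @ 270) → take 6/25 of C → 47.28; 48/48 used.
Total value = 616.28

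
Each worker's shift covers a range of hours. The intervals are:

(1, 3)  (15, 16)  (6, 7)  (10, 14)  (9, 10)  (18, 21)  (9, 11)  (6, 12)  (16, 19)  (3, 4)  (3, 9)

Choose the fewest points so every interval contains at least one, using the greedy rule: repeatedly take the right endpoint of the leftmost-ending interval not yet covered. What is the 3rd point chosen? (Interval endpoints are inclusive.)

By right end: [1,3]  [3,4]  [6,7]  [3,9]  [9,10]  [9,11]  [6,12]  [10,14]  [15,16]  [16,19]  [18,21]
[1,3] uncovered → point at 3; [6,7] uncovered → point at 7; [9,10] uncovered → point at 10; [15,16] uncovered → point at 16; [18,21] uncovered → point at 21.
Points: 3, 7, 10, 16, 21 (5 total).

10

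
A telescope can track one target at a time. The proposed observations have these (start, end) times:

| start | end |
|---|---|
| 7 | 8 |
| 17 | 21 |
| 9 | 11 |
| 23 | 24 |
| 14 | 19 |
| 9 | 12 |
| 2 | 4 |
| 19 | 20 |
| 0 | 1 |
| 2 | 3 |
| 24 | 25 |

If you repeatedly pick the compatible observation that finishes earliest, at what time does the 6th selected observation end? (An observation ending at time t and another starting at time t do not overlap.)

Sorted by end: (0,1)  (2,3)  (2,4)  (7,8)  (9,11)  (9,12)  (14,19)  (19,20)  (17,21)  (23,24)  (24,25)
take (0,1); take (2,3); skip (2,4); take (7,8); take (9,11); skip (9,12); take (14,19); take (19,20); take (23,24); take (24,25).
Selected: (0,1) (2,3) (7,8) (9,11) (14,19) (19,20) (23,24) (24,25)

20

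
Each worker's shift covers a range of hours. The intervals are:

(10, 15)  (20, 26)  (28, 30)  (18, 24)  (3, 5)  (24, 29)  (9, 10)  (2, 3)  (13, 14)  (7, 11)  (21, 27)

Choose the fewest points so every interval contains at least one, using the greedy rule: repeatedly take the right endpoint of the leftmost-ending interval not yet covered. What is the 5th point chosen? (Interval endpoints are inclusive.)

30

Sorted: [2,3] [3,5] [9,10] [7,11] [13,14] [10,15] [18,24] [20,26] [21,27] [24,29] [28,30]
{[2,3],[3,5]} hit by 3; {[9,10],[7,11]} hit by 10; {[13,14],[10,15]} hit by 14; {[18,24],[20,26],[21,27],[24,29]} hit by 24; {[28,30]} hit by 30.
Points: 3, 10, 14, 24, 30 (5 total).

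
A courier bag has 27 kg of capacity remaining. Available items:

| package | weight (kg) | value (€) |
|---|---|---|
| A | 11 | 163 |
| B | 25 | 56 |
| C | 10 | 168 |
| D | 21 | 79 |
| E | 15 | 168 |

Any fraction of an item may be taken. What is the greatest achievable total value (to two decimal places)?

398.20

Order: C (168/10=16.80) > A (163/11=14.82) > E (168/15=11.20) > D (79/21=3.76) > B (56/25=2.24)
Fill: take C (10 @ 168) → take A (11 @ 163) → take 6/15 of E → 67.20; 27/27 used.
Total value = 398.20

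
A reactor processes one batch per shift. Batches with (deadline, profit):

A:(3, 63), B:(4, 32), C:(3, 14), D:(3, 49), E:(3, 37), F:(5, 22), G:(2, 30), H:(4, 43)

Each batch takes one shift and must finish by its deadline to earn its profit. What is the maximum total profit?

214

Sort by profit descending; place each in the latest free slot ≤ its deadline.
Profit order: A=63 D=49 H=43 E=37 B=32 G=30 F=22 C=14
Assign: A→slot 3, D→slot 2, H→slot 4, E→slot 1, B skipped, G skipped, F→slot 5, C skipped.
Slots: [1:E] [2:D] [3:A] [4:H] [5:F]
Profit = 37 + 49 + 63 + 43 + 22 = 214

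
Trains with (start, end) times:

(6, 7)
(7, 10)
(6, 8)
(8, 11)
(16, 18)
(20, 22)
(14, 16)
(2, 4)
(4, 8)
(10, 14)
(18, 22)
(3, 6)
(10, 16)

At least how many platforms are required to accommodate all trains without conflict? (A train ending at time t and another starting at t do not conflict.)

3

Count concurrent intervals with a sweep; the peak is the room count.
Events (time:±→running): 2:+→1 3:+→2 4:-→1 4:+→2 6:-→1 6:+→2 6:+→3 … peak 3.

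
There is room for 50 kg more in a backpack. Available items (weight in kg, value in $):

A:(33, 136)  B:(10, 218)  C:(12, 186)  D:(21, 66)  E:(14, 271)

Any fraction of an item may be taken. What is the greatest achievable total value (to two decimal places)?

Ratios (sorted): B 21.80, E 19.36, C 15.50, A 4.12, D 3.14
take B (10 @ 218); take E (14 @ 271); take C (12 @ 186); take 14/33 of A → 57.70. Capacity used 50/50.
Total value = 732.70

732.70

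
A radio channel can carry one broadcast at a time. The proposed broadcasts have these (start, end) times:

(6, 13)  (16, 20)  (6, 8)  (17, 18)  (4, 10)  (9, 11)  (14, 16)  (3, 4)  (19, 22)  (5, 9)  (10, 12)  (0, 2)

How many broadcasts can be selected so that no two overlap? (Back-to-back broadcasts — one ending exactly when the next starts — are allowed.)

7

Order by finish time; keep every interval that doesn't clash with the previous kept one.
Sorted by end: (0,2)  (3,4)  (6,8)  (5,9)  (4,10)  (9,11)  (10,12)  (6,13)  (14,16)  (17,18)  (16,20)  (19,22)
take (0,2); take (3,4); take (6,8); take (9,11); take (14,16); take (17,18); take (19,22).
Selected 7 broadcasts.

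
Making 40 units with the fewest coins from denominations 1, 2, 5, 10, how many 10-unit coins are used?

40 = 4×10
Count of 10: 4

4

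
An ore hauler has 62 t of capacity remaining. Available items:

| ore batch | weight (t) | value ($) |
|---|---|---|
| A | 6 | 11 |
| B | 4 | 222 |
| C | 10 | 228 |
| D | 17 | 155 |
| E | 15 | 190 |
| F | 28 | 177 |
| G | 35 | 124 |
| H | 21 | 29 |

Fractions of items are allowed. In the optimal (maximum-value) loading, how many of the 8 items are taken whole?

Sort by value per unit weight and fill in that order.
Order: B (222/4=55.50) > C (228/10=22.80) > E (190/15=12.67) > D (155/17=9.12) > F (177/28=6.32) > G (124/35=3.54) > A (11/6=1.83) > H (29/21=1.38)
Fill: take B (4 @ 222) → take C (10 @ 228) → take E (15 @ 190) → take D (17 @ 155) → take 16/28 of F → 101.14; 62/62 used.
4 item(s) taken whole; one partial (take 16/28 of F).

4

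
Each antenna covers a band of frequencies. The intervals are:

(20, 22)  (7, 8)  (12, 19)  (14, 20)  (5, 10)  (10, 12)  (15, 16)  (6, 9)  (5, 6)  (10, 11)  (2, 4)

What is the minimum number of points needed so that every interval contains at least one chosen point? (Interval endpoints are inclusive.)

Sorted: [2,4] [5,6] [7,8] [6,9] [5,10] [10,11] [10,12] [15,16] [12,19] [14,20] [20,22]
{[2,4]} hit by 4; {[5,6]} hit by 6; {[7,8],[6,9],[5,10]} hit by 8; {[10,11],[10,12]} hit by 11; {[15,16],[12,19],[14,20]} hit by 16; {[20,22]} hit by 22.
Points: 4, 6, 8, 11, 16, 22 (6 total).

6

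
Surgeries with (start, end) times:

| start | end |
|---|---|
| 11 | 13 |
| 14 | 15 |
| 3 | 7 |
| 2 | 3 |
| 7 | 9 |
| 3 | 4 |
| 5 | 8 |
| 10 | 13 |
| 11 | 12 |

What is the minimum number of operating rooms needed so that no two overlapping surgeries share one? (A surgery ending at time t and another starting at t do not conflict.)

Events (time:±→running): 2:+→1 3:-→0 3:+→1 3:+→2 4:-→1 5:+→2 7:-→1 7:+→2 8:-→1 9:-→0 10:+→1 11:+→2 11:+→3 … peak 3.

3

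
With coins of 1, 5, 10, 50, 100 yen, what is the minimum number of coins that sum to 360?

5

Use the largest denomination that fits, subtract, and repeat.
360 = 3×100 + 1×50 + 1×10
Total coins = 3 + 1 + 1 = 5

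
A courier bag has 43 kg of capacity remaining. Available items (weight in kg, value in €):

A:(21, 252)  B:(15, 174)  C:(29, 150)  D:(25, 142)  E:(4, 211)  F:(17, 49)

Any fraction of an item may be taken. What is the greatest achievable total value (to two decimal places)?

Order: E (211/4=52.75) > A (252/21=12.00) > B (174/15=11.60) > D (142/25=5.68) > C (150/29=5.17) > F (49/17=2.88)
Fill: take E (4 @ 211) → take A (21 @ 252) → take B (15 @ 174) → take 3/25 of D → 17.04; 43/43 used.
Total value = 654.04

654.04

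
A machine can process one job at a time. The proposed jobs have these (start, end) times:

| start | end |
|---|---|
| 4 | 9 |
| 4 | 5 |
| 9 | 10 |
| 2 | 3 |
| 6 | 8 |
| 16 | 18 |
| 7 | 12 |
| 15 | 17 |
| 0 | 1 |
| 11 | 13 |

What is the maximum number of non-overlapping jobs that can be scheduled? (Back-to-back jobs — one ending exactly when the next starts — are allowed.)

7

Greedy by earliest finish: after sorting by end time, pick each interval compatible with the last pick.
By end time: (0,1), (2,3), (4,5), (6,8), (4,9), (9,10), (7,12), (11,13), (15,17), (16,18).
Pick (0,1); next start ≥ 1 → (2,3); next start ≥ 3 → (4,5); next start ≥ 5 → (6,8); next start ≥ 8 → (9,10); next start ≥ 10 → (11,13); next start ≥ 13 → (15,17).
Selected 7 jobs.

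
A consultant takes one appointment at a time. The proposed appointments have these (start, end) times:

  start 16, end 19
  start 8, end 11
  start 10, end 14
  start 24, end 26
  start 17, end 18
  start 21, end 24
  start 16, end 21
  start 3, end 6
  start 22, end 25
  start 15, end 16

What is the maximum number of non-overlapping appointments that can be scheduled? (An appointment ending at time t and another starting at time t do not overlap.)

By end time: (3,6), (8,11), (10,14), (15,16), (17,18), (16,19), (16,21), (21,24), (22,25), (24,26).
Pick (3,6); next start ≥ 6 → (8,11); next start ≥ 11 → (15,16); next start ≥ 16 → (17,18); next start ≥ 18 → (21,24); next start ≥ 24 → (24,26).
Selected 6 appointments.

6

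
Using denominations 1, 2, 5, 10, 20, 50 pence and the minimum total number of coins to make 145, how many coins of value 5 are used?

145 − 2×50→45 − 2×20→5 − 1×5→0
Count of 5: 1

1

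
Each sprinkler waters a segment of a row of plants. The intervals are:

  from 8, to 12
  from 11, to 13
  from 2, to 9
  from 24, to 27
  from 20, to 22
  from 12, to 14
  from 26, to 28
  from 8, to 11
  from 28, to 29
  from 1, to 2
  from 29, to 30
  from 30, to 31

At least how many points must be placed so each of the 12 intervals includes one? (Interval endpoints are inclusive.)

Sort by right endpoint; whenever an interval is uncovered, place a point at its right end.
By right end: [1,2]  [2,9]  [8,11]  [8,12]  [11,13]  [12,14]  [20,22]  [24,27]  [26,28]  [28,29]  [29,30]  [30,31]
[1,2] uncovered → point at 2; [8,11] uncovered → point at 11; [12,14] uncovered → point at 14; [20,22] uncovered → point at 22; [24,27] uncovered → point at 27; [28,29] uncovered → point at 29; [30,31] uncovered → point at 31.
Points: 2, 11, 14, 22, 27, 29, 31 (7 total).

7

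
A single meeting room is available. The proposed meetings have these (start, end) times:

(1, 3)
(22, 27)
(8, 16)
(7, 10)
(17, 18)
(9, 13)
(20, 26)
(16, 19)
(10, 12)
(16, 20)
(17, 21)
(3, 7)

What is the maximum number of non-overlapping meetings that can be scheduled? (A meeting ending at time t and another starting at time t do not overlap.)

By end time: (1,3), (3,7), (7,10), (10,12), (9,13), (8,16), (17,18), (16,19), (16,20), (17,21), (20,26), (22,27).
Pick (1,3); next start ≥ 3 → (3,7); next start ≥ 7 → (7,10); next start ≥ 10 → (10,12); next start ≥ 12 → (17,18); next start ≥ 18 → (20,26).
Selected 6 meetings.

6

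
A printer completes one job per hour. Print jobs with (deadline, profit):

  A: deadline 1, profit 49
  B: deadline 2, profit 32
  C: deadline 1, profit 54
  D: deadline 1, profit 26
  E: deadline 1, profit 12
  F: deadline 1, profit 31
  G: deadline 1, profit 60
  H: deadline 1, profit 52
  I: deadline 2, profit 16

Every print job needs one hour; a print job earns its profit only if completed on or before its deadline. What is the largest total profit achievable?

92

By profit: G(d1,60), C(d1,54), H(d1,52), A(d1,49), B(d2,32), F(d1,31), D(d1,26), I(d2,16), E(d1,12)
G→slot 1; C skipped; H skipped; A skipped; B→slot 2; F skipped; D skipped; I skipped; E skipped.
Profit = 60 + 32 = 92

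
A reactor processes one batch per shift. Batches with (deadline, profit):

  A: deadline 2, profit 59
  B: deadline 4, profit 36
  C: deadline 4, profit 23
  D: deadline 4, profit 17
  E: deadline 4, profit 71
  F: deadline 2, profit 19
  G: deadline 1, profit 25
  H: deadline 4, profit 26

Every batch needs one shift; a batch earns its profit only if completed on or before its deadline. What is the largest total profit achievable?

By profit: E(d4,71), A(d2,59), B(d4,36), H(d4,26), G(d1,25), C(d4,23), F(d2,19), D(d4,17)
E→slot 4; A→slot 2; B→slot 3; H→slot 1; G skipped; C skipped; F skipped; D skipped.
Profit = 26 + 59 + 36 + 71 = 192

192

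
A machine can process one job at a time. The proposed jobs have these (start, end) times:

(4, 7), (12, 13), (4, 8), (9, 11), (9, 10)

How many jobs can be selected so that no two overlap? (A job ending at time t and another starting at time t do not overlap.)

3

Greedy by earliest finish: after sorting by end time, pick each interval compatible with the last pick.
Sorted by end: (4,7)  (4,8)  (9,10)  (9,11)  (12,13)
take (4,7); skip (4,8); take (9,10); take (12,13).
Selected 3 jobs.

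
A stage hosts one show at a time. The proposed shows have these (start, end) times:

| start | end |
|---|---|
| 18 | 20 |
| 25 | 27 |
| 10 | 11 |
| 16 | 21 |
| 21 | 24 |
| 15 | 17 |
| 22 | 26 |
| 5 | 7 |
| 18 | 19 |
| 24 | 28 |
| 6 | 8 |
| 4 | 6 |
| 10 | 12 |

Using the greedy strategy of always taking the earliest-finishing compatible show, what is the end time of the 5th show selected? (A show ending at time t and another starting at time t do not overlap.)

By end time: (4,6), (5,7), (6,8), (10,11), (10,12), (15,17), (18,19), (18,20), (16,21), (21,24), (22,26), (25,27), (24,28).
Pick (4,6); next start ≥ 6 → (6,8); next start ≥ 8 → (10,11); next start ≥ 11 → (15,17); next start ≥ 17 → (18,19); next start ≥ 19 → (21,24); next start ≥ 24 → (25,27).
Selected: (4,6) (6,8) (10,11) (15,17) (18,19) (21,24) (25,27)

19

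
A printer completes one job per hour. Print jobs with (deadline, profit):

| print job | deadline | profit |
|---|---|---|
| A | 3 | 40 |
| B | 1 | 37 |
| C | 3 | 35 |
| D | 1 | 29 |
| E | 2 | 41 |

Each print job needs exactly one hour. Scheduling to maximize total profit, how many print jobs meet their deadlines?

Take jobs in profit order; each goes to the latest open slot no later than its deadline.
Profit order: E=41 A=40 B=37 C=35 D=29
Assign: E→slot 2, A→slot 3, B→slot 1, C skipped, D skipped.
Slots: [1:B] [2:E] [3:A]
3 of 5 scheduled.

3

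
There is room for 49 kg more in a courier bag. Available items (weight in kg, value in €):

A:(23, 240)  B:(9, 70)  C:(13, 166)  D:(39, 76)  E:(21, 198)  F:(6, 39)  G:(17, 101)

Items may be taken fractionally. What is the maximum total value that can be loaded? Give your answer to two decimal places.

Order: C (166/13=12.77) > A (240/23=10.43) > E (198/21=9.43) > B (70/9=7.78) > F (39/6=6.50) > G (101/17=5.94) > D (76/39=1.95)
Fill: take C (13 @ 166) → take A (23 @ 240) → take 13/21 of E → 122.57; 49/49 used.
Total value = 528.57

528.57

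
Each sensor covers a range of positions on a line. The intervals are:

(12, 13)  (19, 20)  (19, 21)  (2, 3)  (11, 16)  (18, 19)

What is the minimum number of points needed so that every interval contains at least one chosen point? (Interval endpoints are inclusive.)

3

Sort by right endpoint; whenever an interval is uncovered, place a point at its right end.
By right end: [2,3]  [12,13]  [11,16]  [18,19]  [19,20]  [19,21]
[2,3] uncovered → point at 3; [12,13] uncovered → point at 13; [18,19] uncovered → point at 19.
Points: 3, 13, 19 (3 total).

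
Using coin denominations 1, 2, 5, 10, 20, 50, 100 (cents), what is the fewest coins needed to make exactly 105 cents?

Use the largest denomination that fits, subtract, and repeat.
105 − 1×100→5 − 1×5→0
Total coins = 1 + 1 = 2

2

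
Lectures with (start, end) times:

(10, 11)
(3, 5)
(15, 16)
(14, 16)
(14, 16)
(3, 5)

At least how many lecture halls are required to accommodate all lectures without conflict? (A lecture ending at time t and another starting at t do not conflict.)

3

The answer is the maximum number of intervals overlapping at any instant.
Events (time:±→running): 3:+→1 3:+→2 5:-→1 5:-→0 10:+→1 11:-→0 14:+→1 14:+→2 15:+→3 … peak 3.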